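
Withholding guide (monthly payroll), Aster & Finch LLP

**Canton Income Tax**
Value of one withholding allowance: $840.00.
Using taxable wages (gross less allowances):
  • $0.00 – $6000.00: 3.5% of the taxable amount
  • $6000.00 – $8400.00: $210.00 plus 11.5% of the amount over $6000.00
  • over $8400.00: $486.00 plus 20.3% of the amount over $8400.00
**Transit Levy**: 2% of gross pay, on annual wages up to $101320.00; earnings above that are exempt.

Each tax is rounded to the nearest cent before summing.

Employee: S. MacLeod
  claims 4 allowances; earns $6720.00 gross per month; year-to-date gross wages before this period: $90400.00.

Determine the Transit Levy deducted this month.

Transit Levy: 2% × $6720.00 = $134.40

$134.40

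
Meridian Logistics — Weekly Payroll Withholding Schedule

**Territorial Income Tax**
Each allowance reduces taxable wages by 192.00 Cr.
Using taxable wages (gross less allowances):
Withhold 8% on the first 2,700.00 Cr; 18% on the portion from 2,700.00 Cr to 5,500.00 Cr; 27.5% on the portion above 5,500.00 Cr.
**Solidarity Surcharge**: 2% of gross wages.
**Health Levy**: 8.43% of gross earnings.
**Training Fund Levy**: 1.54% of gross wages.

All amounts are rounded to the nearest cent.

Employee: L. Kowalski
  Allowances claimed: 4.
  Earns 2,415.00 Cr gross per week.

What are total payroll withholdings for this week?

420.83 Cr

Territorial Income Tax: taxable = 2,415.00 Cr − 4×192.00 Cr = 1,647.00 Cr
  8% × 1,647.00 Cr = 131.76 Cr
Solidarity Surcharge: 2% × 2,415.00 Cr = 48.30 Cr
Health Levy: 8.43% × 2,415.00 Cr = 203.58 Cr
Training Fund Levy: 1.54% × 2,415.00 Cr = 37.19 Cr
Total: 131.76 Cr + 48.30 Cr + 203.58 Cr + 37.19 Cr = 420.83 Cr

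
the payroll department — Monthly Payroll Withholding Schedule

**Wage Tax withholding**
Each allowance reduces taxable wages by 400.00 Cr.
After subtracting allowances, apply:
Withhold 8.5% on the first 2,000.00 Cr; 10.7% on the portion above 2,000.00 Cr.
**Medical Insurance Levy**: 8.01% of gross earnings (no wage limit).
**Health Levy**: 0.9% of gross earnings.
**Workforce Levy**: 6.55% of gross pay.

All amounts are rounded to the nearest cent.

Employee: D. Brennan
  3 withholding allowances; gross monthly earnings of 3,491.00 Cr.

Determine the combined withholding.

Wage Tax: taxable = 3,491.00 Cr − 3×400.00 Cr = 2,291.00 Cr
  170.00 Cr + 10.7% × (2,291.00 Cr − 2,000.00 Cr) = 170.00 Cr + 10.7% × 291.00 Cr = 201.14 Cr
Medical Insurance Levy: 8.01% × 3,491.00 Cr = 279.63 Cr
Health Levy: 0.9% × 3,491.00 Cr = 31.42 Cr
Workforce Levy: 6.55% × 3,491.00 Cr = 228.66 Cr
Total: 201.14 Cr + 279.63 Cr + 31.42 Cr + 228.66 Cr = 740.85 Cr

740.85 Cr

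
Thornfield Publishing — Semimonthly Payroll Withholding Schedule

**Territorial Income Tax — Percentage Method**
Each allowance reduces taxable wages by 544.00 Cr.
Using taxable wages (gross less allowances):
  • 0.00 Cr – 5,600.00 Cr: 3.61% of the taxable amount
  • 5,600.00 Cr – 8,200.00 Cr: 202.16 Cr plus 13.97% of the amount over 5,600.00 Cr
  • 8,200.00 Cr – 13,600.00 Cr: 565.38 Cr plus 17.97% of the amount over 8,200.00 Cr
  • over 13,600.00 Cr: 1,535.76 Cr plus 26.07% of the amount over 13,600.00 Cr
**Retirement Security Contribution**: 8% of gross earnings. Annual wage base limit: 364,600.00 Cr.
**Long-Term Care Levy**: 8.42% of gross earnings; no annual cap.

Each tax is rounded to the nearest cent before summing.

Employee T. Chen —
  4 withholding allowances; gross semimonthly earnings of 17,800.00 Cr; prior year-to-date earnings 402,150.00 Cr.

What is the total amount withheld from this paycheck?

Territorial Income Tax: taxable = 17,800.00 Cr − 4×544.00 Cr = 15,624.00 Cr
  1,535.76 Cr + 26.07% × (15,624.00 Cr − 13,600.00 Cr) = 1,535.76 Cr + 26.07% × 2,024.00 Cr = 2,063.42 Cr
Retirement Security Contribution: YTD 402,150.00 Cr ≥ cap 364,600.00 Cr → 0.00 Cr
Long-Term Care Levy: 8.42% × 17,800.00 Cr = 1,498.76 Cr
Total: 2,063.42 Cr + 0.00 Cr + 1,498.76 Cr = 3,562.18 Cr

3,562.18 Cr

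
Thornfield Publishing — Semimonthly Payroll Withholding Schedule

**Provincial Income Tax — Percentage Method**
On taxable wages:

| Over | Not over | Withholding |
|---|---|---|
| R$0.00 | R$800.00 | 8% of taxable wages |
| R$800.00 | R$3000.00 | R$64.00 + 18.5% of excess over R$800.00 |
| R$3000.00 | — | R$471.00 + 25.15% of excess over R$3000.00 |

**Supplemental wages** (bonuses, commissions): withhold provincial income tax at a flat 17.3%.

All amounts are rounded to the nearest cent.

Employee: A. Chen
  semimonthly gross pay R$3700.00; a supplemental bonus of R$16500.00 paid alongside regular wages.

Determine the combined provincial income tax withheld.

Provincial Income Tax: taxable = R$3700.00
  R$471.00 + 25.15% × (R$3700.00 − R$3000.00) = R$471.00 + 25.15% × R$700.00 = R$647.05
Supplemental (17.3% flat on bonus): 17.3% × R$16500.00 = R$2854.50
Total provincial income tax: R$647.05 + R$2854.50 = R$3501.55

R$3501.55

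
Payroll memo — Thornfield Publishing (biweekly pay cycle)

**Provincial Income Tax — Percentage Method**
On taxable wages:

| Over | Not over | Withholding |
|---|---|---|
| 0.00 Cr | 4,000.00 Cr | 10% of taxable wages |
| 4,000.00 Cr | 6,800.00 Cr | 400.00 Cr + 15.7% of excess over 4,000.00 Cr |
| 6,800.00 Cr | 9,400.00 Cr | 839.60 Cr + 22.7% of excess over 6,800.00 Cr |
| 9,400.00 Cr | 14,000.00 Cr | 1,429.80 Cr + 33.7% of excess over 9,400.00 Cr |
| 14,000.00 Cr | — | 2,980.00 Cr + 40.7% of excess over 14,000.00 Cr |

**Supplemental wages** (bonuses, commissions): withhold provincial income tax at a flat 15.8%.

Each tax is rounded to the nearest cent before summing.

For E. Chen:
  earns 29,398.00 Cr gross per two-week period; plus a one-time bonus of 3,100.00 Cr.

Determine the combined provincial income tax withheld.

Provincial Income Tax: taxable = 29,398.00 Cr
  2,980.00 Cr + 40.7% × (29,398.00 Cr − 14,000.00 Cr) = 2,980.00 Cr + 40.7% × 15,398.00 Cr = 9,246.99 Cr
Supplemental (15.8% flat on bonus): 15.8% × 3,100.00 Cr = 489.80 Cr
Total provincial income tax: 9,246.99 Cr + 489.80 Cr = 9,736.79 Cr

9,736.79 Cr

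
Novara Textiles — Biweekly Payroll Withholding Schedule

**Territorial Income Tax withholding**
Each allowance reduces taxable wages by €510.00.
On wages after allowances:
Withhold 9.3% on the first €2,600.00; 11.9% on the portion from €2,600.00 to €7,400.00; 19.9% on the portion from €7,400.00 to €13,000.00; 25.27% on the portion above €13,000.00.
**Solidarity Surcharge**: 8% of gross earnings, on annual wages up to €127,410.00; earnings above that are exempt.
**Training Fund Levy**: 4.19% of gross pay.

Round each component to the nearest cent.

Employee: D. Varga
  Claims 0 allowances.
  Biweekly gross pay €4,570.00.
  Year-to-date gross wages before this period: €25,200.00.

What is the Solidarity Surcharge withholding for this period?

€365.60

Solidarity Surcharge: 8% × €4,570.00 = €365.60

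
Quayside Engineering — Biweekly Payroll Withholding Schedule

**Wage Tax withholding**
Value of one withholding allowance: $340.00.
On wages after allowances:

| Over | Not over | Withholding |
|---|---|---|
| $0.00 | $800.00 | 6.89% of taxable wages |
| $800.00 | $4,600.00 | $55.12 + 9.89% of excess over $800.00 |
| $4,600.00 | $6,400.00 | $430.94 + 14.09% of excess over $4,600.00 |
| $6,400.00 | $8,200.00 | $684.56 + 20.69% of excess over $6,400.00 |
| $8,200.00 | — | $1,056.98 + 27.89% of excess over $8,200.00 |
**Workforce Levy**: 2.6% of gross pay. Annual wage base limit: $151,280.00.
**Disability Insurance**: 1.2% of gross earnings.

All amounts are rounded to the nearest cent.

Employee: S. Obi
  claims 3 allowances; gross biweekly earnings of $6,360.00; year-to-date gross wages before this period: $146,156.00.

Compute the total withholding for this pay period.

$744.75

Wage Tax: taxable = $6,360.00 − 3×$340.00 = $5,340.00
  $430.94 + 14.09% × ($5,340.00 − $4,600.00) = $430.94 + 14.09% × $740.00 = $535.21
Workforce Levy: cap $151,280.00 − YTD $146,156.00 = $5,124.00 subject; 2.6% × $5,124.00 = $133.22
Disability Insurance: 1.2% × $6,360.00 = $76.32
Total: $535.21 + $133.22 + $76.32 = $744.75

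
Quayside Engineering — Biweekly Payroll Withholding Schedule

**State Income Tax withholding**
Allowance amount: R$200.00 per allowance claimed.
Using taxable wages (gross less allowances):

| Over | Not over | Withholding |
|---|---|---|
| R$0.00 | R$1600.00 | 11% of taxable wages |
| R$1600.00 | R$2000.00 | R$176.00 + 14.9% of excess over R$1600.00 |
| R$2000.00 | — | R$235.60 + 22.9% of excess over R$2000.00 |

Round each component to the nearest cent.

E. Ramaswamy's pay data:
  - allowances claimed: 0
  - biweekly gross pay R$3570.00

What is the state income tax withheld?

R$595.13

State Income Tax: taxable = R$3570.00
  R$235.60 + 22.9% × (R$3570.00 − R$2000.00) = R$235.60 + 22.9% × R$1570.00 = R$595.13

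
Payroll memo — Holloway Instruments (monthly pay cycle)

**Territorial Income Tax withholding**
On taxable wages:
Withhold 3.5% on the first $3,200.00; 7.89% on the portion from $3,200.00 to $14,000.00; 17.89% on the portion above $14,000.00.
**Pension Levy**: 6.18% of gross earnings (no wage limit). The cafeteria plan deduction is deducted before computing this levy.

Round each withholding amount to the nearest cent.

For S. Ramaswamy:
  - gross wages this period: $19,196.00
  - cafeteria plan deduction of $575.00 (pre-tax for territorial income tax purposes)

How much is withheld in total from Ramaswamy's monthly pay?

$2,941.60

Territorial Income Tax: taxable = $19,196.00 − $575.00 = $18,621.00
  $964.12 + 17.89% × ($18,621.00 − $14,000.00) = $964.12 + 17.89% × $4,621.00 = $1,790.82
Pension Levy: 6.18% × $18,621.00 = $1,150.78
Total: $1,790.82 + $1,150.78 = $2,941.60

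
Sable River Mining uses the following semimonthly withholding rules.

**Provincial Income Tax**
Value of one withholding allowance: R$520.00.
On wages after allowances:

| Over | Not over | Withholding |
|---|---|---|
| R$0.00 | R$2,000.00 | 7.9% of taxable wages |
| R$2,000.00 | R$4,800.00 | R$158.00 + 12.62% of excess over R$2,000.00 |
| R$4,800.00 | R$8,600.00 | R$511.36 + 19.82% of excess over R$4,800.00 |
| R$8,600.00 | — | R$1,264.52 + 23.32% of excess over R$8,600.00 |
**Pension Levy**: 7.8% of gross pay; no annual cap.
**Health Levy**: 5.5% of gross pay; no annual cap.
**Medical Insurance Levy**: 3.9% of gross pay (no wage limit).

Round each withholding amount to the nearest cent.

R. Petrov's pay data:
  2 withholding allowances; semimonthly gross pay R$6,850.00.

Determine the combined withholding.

Provincial Income Tax: taxable = R$6,850.00 − 2×R$520.00 = R$5,810.00
  R$511.36 + 19.82% × (R$5,810.00 − R$4,800.00) = R$511.36 + 19.82% × R$1,010.00 = R$711.54
Pension Levy: 7.8% × R$6,850.00 = R$534.30
Health Levy: 5.5% × R$6,850.00 = R$376.75
Medical Insurance Levy: 3.9% × R$6,850.00 = R$267.15
Total: R$711.54 + R$534.30 + R$376.75 + R$267.15 = R$1,889.74

R$1,889.74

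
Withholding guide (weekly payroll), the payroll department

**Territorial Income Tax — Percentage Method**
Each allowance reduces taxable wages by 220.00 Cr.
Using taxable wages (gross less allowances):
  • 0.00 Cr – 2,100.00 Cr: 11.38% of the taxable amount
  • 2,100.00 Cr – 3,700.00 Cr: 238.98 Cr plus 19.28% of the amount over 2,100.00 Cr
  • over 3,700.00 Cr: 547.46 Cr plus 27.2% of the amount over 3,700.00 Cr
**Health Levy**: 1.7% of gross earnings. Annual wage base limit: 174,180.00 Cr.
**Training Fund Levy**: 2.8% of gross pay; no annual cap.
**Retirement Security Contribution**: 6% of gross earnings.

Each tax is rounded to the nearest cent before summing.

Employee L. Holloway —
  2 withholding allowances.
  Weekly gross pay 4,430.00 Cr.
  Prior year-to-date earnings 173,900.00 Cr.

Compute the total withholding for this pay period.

1,020.94 Cr

Territorial Income Tax: taxable = 4,430.00 Cr − 2×220.00 Cr = 3,990.00 Cr
  547.46 Cr + 27.2% × (3,990.00 Cr − 3,700.00 Cr) = 547.46 Cr + 27.2% × 290.00 Cr = 626.34 Cr
Health Levy: cap 174,180.00 Cr − YTD 173,900.00 Cr = 280.00 Cr subject; 1.7% × 280.00 Cr = 4.76 Cr
Training Fund Levy: 2.8% × 4,430.00 Cr = 124.04 Cr
Retirement Security Contribution: 6% × 4,430.00 Cr = 265.80 Cr
Total: 626.34 Cr + 4.76 Cr + 124.04 Cr + 265.80 Cr = 1,020.94 Cr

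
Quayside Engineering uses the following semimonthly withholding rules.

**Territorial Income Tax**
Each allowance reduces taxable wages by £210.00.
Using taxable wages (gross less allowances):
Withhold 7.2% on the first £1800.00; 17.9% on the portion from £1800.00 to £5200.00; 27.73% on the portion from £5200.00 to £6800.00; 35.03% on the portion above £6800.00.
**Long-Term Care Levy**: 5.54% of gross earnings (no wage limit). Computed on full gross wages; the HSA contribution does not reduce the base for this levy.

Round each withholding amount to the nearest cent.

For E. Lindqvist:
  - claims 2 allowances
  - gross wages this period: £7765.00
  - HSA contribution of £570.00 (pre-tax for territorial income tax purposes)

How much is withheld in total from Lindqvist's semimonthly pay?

Territorial Income Tax: taxable = £7765.00 − £570.00 − 2×£210.00 = £6775.00
  £738.20 + 27.73% × (£6775.00 − £5200.00) = £738.20 + 27.73% × £1575.00 = £1174.95
Long-Term Care Levy: 5.54% × £7765.00 = £430.18
Total: £1174.95 + £430.18 = £1605.13

£1605.13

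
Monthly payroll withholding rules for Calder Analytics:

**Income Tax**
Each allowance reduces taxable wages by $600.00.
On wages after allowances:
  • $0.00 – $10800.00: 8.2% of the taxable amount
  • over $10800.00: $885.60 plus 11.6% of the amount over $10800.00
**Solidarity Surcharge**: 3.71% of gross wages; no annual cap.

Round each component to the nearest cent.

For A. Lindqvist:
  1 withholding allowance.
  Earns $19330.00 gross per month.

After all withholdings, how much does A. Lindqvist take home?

Income Tax: taxable = $19330.00 − 1×$600.00 = $18730.00
  $885.60 + 11.6% × ($18730.00 − $10800.00) = $885.60 + 11.6% × $7930.00 = $1805.48
Solidarity Surcharge: 3.71% × $19330.00 = $717.14
Total withheld: $1805.48 + $717.14 = $2522.62
Net pay: $19330.00 − $2522.62 = $16807.38

$16807.38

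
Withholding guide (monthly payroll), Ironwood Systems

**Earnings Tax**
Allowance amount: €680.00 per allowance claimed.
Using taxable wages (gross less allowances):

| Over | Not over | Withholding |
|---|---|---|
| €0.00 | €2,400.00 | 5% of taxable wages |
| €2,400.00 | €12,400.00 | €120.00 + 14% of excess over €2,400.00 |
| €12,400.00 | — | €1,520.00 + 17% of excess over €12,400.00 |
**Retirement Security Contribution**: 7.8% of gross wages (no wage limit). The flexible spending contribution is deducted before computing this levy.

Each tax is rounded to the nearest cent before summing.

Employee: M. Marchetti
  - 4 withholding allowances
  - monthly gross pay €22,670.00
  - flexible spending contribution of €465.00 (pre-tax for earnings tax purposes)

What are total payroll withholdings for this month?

Earnings Tax: taxable = €22,670.00 − €465.00 − 4×€680.00 = €19,485.00
  €1,520.00 + 17% × (€19,485.00 − €12,400.00) = €1,520.00 + 17% × €7,085.00 = €2,724.45
Retirement Security Contribution: 7.8% × €22,205.00 = €1,731.99
Total: €2,724.45 + €1,731.99 = €4,456.44

€4,456.44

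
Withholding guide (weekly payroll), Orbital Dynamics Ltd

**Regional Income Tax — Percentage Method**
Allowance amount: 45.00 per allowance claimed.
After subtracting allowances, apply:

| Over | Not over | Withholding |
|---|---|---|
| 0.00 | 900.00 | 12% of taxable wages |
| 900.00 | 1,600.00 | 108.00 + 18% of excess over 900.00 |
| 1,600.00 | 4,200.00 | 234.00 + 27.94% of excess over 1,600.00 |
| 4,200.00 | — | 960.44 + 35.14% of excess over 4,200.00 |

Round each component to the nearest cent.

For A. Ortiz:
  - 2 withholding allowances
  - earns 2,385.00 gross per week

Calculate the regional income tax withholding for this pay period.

428.18

Regional Income Tax: taxable = 2,385.00 − 2×45.00 = 2,295.00
  234.00 + 27.94% × (2,295.00 − 1,600.00) = 234.00 + 27.94% × 695.00 = 428.18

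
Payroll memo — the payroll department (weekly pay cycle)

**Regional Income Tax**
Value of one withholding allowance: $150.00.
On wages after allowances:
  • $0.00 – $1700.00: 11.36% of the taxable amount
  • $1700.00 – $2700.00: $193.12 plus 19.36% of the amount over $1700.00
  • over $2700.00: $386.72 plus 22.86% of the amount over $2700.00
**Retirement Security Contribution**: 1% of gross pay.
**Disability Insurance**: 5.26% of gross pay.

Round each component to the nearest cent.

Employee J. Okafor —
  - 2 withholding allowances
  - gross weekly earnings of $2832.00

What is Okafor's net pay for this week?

Regional Income Tax: taxable = $2832.00 − 2×$150.00 = $2532.00
  $193.12 + 19.36% × ($2532.00 − $1700.00) = $193.12 + 19.36% × $832.00 = $354.20
Retirement Security Contribution: 1% × $2832.00 = $28.32
Disability Insurance: 5.26% × $2832.00 = $148.96
Total withheld: $354.20 + $28.32 + $148.96 = $531.48
Net pay: $2832.00 − $531.48 = $2300.52

$2300.52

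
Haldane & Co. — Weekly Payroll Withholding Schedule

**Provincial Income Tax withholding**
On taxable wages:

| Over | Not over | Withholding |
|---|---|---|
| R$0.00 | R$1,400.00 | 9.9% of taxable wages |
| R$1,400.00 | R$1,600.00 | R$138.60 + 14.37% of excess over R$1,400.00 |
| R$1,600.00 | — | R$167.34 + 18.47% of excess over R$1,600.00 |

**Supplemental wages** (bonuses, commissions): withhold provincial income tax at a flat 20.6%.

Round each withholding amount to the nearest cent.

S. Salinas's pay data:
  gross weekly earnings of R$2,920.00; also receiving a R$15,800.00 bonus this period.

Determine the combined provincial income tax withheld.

Provincial Income Tax: taxable = R$2,920.00
  R$167.34 + 18.47% × (R$2,920.00 − R$1,600.00) = R$167.34 + 18.47% × R$1,320.00 = R$411.14
Supplemental (20.6% flat on bonus): 20.6% × R$15,800.00 = R$3,254.80
Total provincial income tax: R$411.14 + R$3,254.80 = R$3,665.94

R$3,665.94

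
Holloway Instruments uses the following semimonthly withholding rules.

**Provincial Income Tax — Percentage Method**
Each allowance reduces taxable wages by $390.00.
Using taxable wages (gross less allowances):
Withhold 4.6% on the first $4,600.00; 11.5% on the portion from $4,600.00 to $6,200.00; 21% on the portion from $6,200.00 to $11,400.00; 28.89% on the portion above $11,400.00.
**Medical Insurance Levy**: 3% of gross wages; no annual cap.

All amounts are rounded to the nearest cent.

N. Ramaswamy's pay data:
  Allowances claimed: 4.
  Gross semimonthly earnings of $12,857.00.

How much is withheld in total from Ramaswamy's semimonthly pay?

Provincial Income Tax: taxable = $12,857.00 − 4×$390.00 = $11,297.00
  $395.60 + 21% × ($11,297.00 − $6,200.00) = $395.60 + 21% × $5,097.00 = $1,465.97
Medical Insurance Levy: 3% × $12,857.00 = $385.71
Total: $1,465.97 + $385.71 = $1,851.68

$1,851.68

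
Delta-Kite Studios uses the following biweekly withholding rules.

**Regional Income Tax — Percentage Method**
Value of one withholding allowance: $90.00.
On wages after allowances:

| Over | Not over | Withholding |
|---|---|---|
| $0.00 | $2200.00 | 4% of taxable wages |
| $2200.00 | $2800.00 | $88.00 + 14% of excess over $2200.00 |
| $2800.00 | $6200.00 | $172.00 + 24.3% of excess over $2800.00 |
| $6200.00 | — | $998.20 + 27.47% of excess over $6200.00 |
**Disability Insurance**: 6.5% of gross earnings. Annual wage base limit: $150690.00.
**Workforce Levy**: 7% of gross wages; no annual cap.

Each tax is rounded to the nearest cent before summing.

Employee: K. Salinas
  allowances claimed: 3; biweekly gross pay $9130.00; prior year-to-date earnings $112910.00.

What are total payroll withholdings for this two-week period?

Regional Income Tax: taxable = $9130.00 − 3×$90.00 = $8860.00
  $998.20 + 27.47% × ($8860.00 − $6200.00) = $998.20 + 27.47% × $2660.00 = $1728.90
Disability Insurance: 6.5% × $9130.00 = $593.45
Workforce Levy: 7% × $9130.00 = $639.10
Total: $1728.90 + $593.45 + $639.10 = $2961.45

$2961.45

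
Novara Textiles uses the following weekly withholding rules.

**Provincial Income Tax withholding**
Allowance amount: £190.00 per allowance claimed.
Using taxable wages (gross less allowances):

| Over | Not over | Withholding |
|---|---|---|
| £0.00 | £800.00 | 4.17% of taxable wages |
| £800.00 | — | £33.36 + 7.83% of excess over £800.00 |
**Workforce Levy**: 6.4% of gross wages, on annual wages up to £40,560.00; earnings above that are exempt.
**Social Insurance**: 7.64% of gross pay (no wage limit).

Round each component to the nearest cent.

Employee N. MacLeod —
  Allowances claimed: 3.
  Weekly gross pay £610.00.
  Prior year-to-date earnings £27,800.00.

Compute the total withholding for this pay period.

Provincial Income Tax: taxable = £610.00 − 3×£190.00 = £40.00
  4.17% × £40.00 = £1.67
Workforce Levy: 6.4% × £610.00 = £39.04
Social Insurance: 7.64% × £610.00 = £46.60
Total: £1.67 + £39.04 + £46.60 = £87.31

£87.31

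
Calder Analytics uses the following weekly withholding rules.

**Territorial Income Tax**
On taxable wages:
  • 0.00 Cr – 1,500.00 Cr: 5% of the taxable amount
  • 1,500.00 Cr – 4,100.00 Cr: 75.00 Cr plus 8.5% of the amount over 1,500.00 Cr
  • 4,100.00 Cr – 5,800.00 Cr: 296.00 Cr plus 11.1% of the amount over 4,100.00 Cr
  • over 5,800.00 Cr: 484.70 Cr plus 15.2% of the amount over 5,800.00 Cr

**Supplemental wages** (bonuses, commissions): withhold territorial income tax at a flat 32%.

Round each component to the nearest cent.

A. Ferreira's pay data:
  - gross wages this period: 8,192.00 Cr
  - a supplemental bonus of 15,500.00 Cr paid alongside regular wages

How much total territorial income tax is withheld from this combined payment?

Territorial Income Tax: taxable = 8,192.00 Cr
  484.70 Cr + 15.2% × (8,192.00 Cr − 5,800.00 Cr) = 484.70 Cr + 15.2% × 2,392.00 Cr = 848.28 Cr
Supplemental (32% flat on bonus): 32% × 15,500.00 Cr = 4,960.00 Cr
Total territorial income tax: 848.28 Cr + 4,960.00 Cr = 5,808.28 Cr

5,808.28 Cr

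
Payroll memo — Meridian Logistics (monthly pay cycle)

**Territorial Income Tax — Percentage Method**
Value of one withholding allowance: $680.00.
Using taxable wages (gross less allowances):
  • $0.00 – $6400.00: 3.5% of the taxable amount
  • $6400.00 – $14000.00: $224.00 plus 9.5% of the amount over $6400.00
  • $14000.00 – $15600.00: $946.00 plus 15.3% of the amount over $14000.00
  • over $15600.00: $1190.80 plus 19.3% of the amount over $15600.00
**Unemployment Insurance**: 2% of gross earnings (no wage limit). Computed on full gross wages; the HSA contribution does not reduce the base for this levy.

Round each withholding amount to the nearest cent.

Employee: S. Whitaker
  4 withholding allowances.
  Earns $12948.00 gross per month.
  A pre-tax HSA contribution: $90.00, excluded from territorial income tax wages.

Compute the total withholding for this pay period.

$838.07

Territorial Income Tax: taxable = $12948.00 − $90.00 − 4×$680.00 = $10138.00
  $224.00 + 9.5% × ($10138.00 − $6400.00) = $224.00 + 9.5% × $3738.00 = $579.11
Unemployment Insurance: 2% × $12948.00 = $258.96
Total: $579.11 + $258.96 = $838.07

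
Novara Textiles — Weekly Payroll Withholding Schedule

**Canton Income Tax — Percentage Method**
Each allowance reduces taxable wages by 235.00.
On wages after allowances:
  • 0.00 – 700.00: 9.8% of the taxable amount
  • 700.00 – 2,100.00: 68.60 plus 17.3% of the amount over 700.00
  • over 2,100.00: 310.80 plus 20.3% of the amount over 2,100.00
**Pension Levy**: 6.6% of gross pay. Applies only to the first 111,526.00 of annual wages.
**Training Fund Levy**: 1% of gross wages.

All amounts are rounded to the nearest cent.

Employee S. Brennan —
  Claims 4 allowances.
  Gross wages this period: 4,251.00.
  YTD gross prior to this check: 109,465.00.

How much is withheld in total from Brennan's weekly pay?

735.17

Canton Income Tax: taxable = 4,251.00 − 4×235.00 = 3,311.00
  310.80 + 20.3% × (3,311.00 − 2,100.00) = 310.80 + 20.3% × 1,211.00 = 556.63
Pension Levy: cap 111,526.00 − YTD 109,465.00 = 2,061.00 subject; 6.6% × 2,061.00 = 136.03
Training Fund Levy: 1% × 4,251.00 = 42.51
Total: 556.63 + 136.03 + 42.51 = 735.17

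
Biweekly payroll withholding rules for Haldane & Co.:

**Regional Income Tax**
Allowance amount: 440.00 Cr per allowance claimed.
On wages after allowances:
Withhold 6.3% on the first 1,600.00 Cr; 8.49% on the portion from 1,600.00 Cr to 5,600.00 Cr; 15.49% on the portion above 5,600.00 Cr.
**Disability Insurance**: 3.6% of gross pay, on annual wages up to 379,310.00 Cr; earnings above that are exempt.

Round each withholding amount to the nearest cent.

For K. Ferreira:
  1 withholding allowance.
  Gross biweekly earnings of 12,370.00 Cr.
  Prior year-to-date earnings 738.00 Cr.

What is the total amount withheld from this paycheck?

Regional Income Tax: taxable = 12,370.00 Cr − 1×440.00 Cr = 11,930.00 Cr
  440.40 Cr + 15.49% × (11,930.00 Cr − 5,600.00 Cr) = 440.40 Cr + 15.49% × 6,330.00 Cr = 1,420.92 Cr
Disability Insurance: 3.6% × 12,370.00 Cr = 445.32 Cr
Total: 1,420.92 Cr + 445.32 Cr = 1,866.24 Cr

1,866.24 Cr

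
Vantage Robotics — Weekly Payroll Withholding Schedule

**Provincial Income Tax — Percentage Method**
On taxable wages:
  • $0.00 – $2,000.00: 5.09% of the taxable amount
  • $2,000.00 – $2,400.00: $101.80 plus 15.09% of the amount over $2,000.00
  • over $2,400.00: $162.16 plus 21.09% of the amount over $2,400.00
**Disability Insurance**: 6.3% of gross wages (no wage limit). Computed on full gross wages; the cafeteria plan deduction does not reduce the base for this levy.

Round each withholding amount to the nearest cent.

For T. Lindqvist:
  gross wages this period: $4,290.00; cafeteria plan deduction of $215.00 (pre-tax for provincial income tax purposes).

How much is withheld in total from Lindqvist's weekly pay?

$785.69

Provincial Income Tax: taxable = $4,290.00 − $215.00 = $4,075.00
  $162.16 + 21.09% × ($4,075.00 − $2,400.00) = $162.16 + 21.09% × $1,675.00 = $515.42
Disability Insurance: 6.3% × $4,290.00 = $270.27
Total: $515.42 + $270.27 = $785.69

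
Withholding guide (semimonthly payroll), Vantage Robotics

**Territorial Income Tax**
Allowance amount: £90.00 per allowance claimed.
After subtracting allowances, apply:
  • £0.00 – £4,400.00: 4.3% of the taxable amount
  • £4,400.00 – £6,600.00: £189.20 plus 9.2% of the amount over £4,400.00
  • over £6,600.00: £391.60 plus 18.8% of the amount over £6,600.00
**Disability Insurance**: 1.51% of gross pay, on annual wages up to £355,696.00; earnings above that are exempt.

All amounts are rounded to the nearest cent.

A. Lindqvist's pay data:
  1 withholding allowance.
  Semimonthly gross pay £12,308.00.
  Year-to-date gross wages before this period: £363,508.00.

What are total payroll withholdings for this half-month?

Territorial Income Tax: taxable = £12,308.00 − 1×£90.00 = £12,218.00
  £391.60 + 18.8% × (£12,218.00 − £6,600.00) = £391.60 + 18.8% × £5,618.00 = £1,447.78
Disability Insurance: YTD £363,508.00 ≥ cap £355,696.00 → £0.00
Total: £1,447.78 + £0.00 = £1,447.78

£1,447.78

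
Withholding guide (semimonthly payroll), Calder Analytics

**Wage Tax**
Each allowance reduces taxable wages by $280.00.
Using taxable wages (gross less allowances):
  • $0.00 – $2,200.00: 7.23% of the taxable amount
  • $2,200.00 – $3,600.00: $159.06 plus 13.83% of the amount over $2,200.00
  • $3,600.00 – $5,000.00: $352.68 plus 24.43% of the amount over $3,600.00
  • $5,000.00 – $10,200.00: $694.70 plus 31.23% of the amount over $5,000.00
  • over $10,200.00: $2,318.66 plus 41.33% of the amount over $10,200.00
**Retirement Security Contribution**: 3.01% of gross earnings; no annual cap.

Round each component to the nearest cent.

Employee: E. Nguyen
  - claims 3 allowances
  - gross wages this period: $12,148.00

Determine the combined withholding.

Wage Tax: taxable = $12,148.00 − 3×$280.00 = $11,308.00
  $2,318.66 + 41.33% × ($11,308.00 − $10,200.00) = $2,318.66 + 41.33% × $1,108.00 = $2,776.60
Retirement Security Contribution: 3.01% × $12,148.00 = $365.65
Total: $2,776.60 + $365.65 = $3,142.25

$3,142.25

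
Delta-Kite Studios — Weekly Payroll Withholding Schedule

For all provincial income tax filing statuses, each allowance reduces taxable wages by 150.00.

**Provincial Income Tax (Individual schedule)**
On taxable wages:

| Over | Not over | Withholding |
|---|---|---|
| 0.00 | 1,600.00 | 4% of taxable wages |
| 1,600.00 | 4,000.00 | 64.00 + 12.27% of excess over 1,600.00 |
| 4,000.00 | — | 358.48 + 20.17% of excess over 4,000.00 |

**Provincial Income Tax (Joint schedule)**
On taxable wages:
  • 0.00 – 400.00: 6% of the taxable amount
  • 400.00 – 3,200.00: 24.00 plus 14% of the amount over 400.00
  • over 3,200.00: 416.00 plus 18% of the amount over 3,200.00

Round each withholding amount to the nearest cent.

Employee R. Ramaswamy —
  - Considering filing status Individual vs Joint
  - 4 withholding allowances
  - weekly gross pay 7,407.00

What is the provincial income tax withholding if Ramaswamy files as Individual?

Provincial Income Tax (Individual): taxable = 7,407.00 − 4×150.00 = 6,807.00
  358.48 + 20.17% × (6,807.00 − 4,000.00) = 358.48 + 20.17% × 2,807.00 = 924.65

924.65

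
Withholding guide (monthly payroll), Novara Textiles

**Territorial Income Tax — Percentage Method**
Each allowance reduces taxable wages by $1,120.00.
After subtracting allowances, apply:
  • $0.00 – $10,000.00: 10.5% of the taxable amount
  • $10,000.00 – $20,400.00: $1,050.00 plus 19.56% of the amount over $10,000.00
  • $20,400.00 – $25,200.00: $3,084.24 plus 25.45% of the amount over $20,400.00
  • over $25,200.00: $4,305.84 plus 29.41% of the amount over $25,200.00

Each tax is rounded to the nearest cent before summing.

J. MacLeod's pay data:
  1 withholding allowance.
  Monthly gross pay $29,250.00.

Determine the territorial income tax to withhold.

$5,167.55

Territorial Income Tax: taxable = $29,250.00 − 1×$1,120.00 = $28,130.00
  $4,305.84 + 29.41% × ($28,130.00 − $25,200.00) = $4,305.84 + 29.41% × $2,930.00 = $5,167.55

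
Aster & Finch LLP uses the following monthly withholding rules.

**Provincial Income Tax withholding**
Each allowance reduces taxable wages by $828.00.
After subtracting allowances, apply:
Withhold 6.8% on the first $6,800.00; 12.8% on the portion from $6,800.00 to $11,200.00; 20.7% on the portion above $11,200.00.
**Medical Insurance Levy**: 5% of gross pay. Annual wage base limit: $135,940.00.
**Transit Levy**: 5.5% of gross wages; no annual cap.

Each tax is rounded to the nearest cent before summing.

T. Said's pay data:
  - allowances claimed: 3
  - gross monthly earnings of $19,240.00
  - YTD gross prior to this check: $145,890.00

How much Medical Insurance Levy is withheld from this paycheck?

Medical Insurance Levy: YTD $145,890.00 ≥ cap $135,940.00 → $0.00

$0.00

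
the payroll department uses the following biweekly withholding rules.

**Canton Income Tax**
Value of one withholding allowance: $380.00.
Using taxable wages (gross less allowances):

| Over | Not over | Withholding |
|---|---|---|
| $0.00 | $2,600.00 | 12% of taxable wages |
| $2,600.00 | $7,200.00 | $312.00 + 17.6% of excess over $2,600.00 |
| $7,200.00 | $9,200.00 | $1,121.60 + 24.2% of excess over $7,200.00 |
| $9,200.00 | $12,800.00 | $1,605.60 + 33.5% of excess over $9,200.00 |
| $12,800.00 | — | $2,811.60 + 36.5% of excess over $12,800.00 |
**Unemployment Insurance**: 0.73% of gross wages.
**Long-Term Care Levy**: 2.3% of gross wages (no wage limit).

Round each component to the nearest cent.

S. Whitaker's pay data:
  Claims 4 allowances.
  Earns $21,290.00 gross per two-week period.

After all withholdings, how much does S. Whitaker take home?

$15,289.26

Canton Income Tax: taxable = $21,290.00 − 4×$380.00 = $19,770.00
  $2,811.60 + 36.5% × ($19,770.00 − $12,800.00) = $2,811.60 + 36.5% × $6,970.00 = $5,355.65
Unemployment Insurance: 0.73% × $21,290.00 = $155.42
Long-Term Care Levy: 2.3% × $21,290.00 = $489.67
Total withheld: $5,355.65 + $155.42 + $489.67 = $6,000.74
Net pay: $21,290.00 − $6,000.74 = $15,289.26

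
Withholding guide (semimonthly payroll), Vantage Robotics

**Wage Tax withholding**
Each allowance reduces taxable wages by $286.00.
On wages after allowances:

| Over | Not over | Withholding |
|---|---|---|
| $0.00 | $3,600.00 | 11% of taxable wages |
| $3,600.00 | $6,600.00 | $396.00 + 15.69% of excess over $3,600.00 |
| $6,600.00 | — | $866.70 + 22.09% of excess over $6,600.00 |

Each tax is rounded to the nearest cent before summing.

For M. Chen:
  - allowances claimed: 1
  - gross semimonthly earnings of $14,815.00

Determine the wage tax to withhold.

Wage Tax: taxable = $14,815.00 − 1×$286.00 = $14,529.00
  $866.70 + 22.09% × ($14,529.00 − $6,600.00) = $866.70 + 22.09% × $7,929.00 = $2,618.22

$2,618.22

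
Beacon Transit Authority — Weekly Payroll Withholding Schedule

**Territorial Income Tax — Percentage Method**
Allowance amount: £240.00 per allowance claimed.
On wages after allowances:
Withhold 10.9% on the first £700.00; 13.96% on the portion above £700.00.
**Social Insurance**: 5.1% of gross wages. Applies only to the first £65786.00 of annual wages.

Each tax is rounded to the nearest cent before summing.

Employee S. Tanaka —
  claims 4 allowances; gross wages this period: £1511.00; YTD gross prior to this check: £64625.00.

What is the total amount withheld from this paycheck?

Territorial Income Tax: taxable = £1511.00 − 4×£240.00 = £551.00
  10.9% × £551.00 = £60.06
Social Insurance: cap £65786.00 − YTD £64625.00 = £1161.00 subject; 5.1% × £1161.00 = £59.21
Total: £60.06 + £59.21 = £119.27

£119.27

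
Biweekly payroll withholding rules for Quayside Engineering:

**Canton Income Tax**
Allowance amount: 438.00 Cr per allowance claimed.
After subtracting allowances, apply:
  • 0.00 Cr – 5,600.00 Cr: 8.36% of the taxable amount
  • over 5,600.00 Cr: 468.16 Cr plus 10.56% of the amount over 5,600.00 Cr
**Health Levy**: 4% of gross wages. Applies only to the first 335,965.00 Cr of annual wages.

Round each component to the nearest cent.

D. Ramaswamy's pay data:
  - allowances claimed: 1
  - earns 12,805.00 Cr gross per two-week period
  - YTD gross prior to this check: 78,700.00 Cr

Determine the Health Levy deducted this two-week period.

512.20 Cr

Health Levy: 4% × 12,805.00 Cr = 512.20 Cr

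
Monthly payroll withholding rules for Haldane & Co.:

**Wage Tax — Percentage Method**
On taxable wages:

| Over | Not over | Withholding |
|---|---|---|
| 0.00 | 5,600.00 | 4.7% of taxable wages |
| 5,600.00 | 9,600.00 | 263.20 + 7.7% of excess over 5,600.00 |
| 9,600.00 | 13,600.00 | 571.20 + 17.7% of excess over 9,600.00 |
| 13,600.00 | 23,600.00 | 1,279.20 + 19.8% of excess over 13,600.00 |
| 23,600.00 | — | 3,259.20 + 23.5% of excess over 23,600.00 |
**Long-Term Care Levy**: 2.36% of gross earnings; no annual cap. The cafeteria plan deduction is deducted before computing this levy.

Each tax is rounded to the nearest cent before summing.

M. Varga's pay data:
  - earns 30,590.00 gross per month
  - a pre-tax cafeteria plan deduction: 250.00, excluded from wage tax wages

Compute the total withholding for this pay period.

5,559.12

Wage Tax: taxable = 30,590.00 − 250.00 = 30,340.00
  3,259.20 + 23.5% × (30,340.00 − 23,600.00) = 3,259.20 + 23.5% × 6,740.00 = 4,843.10
Long-Term Care Levy: 2.36% × 30,340.00 = 716.02
Total: 4,843.10 + 716.02 = 5,559.12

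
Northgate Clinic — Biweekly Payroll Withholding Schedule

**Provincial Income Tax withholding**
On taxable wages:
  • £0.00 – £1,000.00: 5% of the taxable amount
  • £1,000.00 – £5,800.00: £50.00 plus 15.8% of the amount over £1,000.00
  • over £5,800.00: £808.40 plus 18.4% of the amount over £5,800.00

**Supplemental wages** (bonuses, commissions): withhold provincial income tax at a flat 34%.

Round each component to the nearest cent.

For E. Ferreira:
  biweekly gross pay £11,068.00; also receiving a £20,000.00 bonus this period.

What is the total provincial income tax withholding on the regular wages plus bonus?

£8,577.71

Provincial Income Tax: taxable = £11,068.00
  £808.40 + 18.4% × (£11,068.00 − £5,800.00) = £808.40 + 18.4% × £5,268.00 = £1,777.71
Supplemental (34% flat on bonus): 34% × £20,000.00 = £6,800.00
Total provincial income tax: £1,777.71 + £6,800.00 = £8,577.71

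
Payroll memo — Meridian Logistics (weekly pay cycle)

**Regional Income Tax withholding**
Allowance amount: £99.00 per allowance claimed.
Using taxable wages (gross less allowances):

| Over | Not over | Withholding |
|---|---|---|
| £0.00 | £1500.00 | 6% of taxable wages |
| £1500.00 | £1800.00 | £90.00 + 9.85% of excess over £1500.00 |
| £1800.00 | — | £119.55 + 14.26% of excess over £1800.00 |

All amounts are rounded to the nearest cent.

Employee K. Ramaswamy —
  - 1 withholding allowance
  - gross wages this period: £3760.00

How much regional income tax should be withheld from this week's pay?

Regional Income Tax: taxable = £3760.00 − 1×£99.00 = £3661.00
  £119.55 + 14.26% × (£3661.00 − £1800.00) = £119.55 + 14.26% × £1861.00 = £384.93

£384.93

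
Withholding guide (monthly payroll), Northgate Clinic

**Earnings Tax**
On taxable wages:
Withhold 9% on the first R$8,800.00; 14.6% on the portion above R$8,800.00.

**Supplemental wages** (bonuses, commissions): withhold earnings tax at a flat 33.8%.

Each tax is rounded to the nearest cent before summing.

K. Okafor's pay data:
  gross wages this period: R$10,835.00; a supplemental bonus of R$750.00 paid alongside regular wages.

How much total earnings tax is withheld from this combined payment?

Earnings Tax: taxable = R$10,835.00
  R$792.00 + 14.6% × (R$10,835.00 − R$8,800.00) = R$792.00 + 14.6% × R$2,035.00 = R$1,089.11
Supplemental (33.8% flat on bonus): 33.8% × R$750.00 = R$253.50
Total earnings tax: R$1,089.11 + R$253.50 = R$1,342.61

R$1,342.61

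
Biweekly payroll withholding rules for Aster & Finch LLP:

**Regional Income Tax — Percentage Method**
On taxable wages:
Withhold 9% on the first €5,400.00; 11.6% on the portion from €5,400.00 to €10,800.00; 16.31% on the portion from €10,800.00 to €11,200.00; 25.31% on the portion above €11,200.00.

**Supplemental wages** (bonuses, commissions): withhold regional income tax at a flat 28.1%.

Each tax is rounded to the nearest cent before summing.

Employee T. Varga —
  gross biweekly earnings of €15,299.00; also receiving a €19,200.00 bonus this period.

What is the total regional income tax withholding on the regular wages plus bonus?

Regional Income Tax: taxable = €15,299.00
  €1,177.64 + 25.31% × (€15,299.00 − €11,200.00) = €1,177.64 + 25.31% × €4,099.00 = €2,215.10
Supplemental (28.1% flat on bonus): 28.1% × €19,200.00 = €5,395.20
Total regional income tax: €2,215.10 + €5,395.20 = €7,610.30

€7,610.30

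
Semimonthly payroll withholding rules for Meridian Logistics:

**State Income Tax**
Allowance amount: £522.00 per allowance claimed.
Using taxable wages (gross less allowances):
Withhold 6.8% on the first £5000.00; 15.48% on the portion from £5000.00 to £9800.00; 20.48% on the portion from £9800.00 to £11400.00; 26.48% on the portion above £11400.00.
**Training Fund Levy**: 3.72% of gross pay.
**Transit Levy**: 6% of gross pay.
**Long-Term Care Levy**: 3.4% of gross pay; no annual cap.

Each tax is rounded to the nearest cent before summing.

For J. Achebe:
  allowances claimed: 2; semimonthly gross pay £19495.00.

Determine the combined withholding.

£5835.56

State Income Tax: taxable = £19495.00 − 2×£522.00 = £18451.00
  £1410.72 + 26.48% × (£18451.00 − £11400.00) = £1410.72 + 26.48% × £7051.00 = £3277.82
Training Fund Levy: 3.72% × £19495.00 = £725.21
Transit Levy: 6% × £19495.00 = £1169.70
Long-Term Care Levy: 3.4% × £19495.00 = £662.83
Total: £3277.82 + £725.21 + £1169.70 + £662.83 = £5835.56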